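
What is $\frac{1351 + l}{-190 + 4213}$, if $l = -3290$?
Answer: $- \frac{1939}{4023} \approx -0.48198$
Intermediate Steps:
$\frac{1351 + l}{-190 + 4213} = \frac{1351 - 3290}{-190 + 4213} = - \frac{1939}{4023}$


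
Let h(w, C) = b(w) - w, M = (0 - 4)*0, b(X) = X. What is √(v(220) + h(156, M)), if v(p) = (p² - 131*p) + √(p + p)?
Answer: √(19580 + 2*√110) ≈ 140.00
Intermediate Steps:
M = 0 (M = -4*0 = 0)
v(p) = p² - 131*p + √2*√p (v(p) = (p² - 131*p) + √(2*p) = (p² - 131*p) + √2*√p = p² - 131*p + √2*√p)
h(w, C) = 0 (h(w, C) = w - w = 0)
√(v(220) + h(156, M)) = √((220² - 131*220 + √2*√220) + 0) = √((48400 - 28820 + √2*(2*√55)) + 0) = √((48400 - 28820 + 2*√110) + 0) = √((19580 + 2*√110) + 0) = √(19580 + 2*√110)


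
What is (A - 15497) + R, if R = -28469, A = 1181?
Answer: -42785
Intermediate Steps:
(A - 15497) + R = (1181 - 15497) - 28469 = -14316 - 28469 = -42785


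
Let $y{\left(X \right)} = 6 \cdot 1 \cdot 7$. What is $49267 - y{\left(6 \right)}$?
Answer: $49225$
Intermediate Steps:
$y{\left(X \right)} = 42$ ($y{\left(X \right)} = 6 \cdot 7 = 42$)
$49267 - y{\left(6 \right)} = 49267 - 42 = 49225$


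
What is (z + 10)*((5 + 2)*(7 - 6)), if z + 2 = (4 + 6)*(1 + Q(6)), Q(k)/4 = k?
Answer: 1806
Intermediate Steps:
Q(k) = 4*k
z = 248 (z = -2 + (4 + 6)*(1 + 4*6) = -2 + 10*(1 + 24) = -2 + 10*25 = -2 + 250 = 248)
(z + 10)*((5 + 2)*(7 - 6)) = (248 + 10)*((5 + 2)*(7 - 6)) = 258*(7*1) = 258*7 = 1806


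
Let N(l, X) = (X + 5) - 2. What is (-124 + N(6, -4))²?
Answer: 15625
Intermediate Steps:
N(l, X) = 3 + X (N(l, X) = (5 + X) - 2 = 3 + X)
(-124 + N(6, -4))² = (-124 + (3 - 4))² = (-124 - 1)² = (-125)² = 15625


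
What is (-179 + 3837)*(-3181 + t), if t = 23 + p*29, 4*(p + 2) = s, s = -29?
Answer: -25066445/2 ≈ -1.2533e+7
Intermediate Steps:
p = -37/4 (p = -2 + (¼)*(-29) = -2 - 29/4 = -37/4 ≈ -9.2500)
t = -981/4 (t = 23 - 37/4*29 = 23 - 1073/4 = -981/4 ≈ -245.25)
(-179 + 3837)*(-3181 + t) = (-179 + 3837)*(-3181 - 981/4) = 3658*(-13705/4) = -25066445/2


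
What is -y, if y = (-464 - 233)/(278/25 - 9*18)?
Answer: -425/92 ≈ -4.6196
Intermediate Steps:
y = 425/92 (y = -697/(278*(1/25) - 162) = -697/(278/25 - 162) = -697/(-3772/25) = -697*(-25/3772) = 425/92 ≈ 4.6196)
-y = -1*425/92 = -425/92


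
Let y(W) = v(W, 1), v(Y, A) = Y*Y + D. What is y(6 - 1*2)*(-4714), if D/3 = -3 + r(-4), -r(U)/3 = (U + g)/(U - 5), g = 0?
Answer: -14142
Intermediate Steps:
r(U) = -3*U/(-5 + U) (r(U) = -3*(U + 0)/(U - 5) = -3*U/(-5 + U))
D = -13 (D = 3*(-3 - 3*(-4)/(-5 - 4)) = 3*(-3 - 3*(-4)/(-9)) = 3*(-3 - 3*(-4)*(-⅑)) = 3*(-3 - 4/3) = 3*(-13/3) = -13)
v(Y, A) = -13 + Y² (v(Y, A) = Y*Y - 13 = Y² - 13 = -13 + Y²)
y(W) = -13 + W²
y(6 - 1*2)*(-4714) = (-13 + (6 - 1*2)²)*(-4714) = (-13 + (6 - 2)²)*(-4714) = (-13 + 4²)*(-4714) = (-13 + 16)*(-4714) = 3*(-4714) = -14142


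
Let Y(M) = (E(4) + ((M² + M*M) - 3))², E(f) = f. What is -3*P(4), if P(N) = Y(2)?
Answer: -243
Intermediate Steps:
Y(M) = (1 + 2*M²)² (Y(M) = (4 + ((M² + M*M) - 3))² = (4 + ((M² + M²) - 3))² = (4 + (2*M² - 3))² = (4 + (-3 + 2*M²))² = (1 + 2*M²)²)
P(N) = 81 (P(N) = (1 + 2*2²)² = (1 + 2*4)² = (1 + 8)² = 9² = 81)
-3*P(4) = -3*81 = -243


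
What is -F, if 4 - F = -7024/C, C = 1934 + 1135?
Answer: -19300/3069 ≈ -6.2887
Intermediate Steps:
C = 3069
F = 19300/3069 (F = 4 - (-7024)/3069 = 4 - 1*(-7024/3069) = 4 + 7024/3069 = 19300/3069 ≈ 6.2887)
-F = -1*19300/3069 = -19300/3069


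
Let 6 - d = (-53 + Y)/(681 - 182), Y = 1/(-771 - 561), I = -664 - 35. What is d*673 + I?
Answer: 2266838233/664668 ≈ 3410.5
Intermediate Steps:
I = -699
Y = -1/1332 (Y = 1/(-1332) = -1/1332 ≈ -0.00075075)
d = 4058605/664668 (d = 6 - (-53 - 1/1332)/(681 - 182) = 6 - (-70597)/(1332*499) = 6 - 1*(-70597/664668) = 6 + 70597/664668 = 4058605/664668 ≈ 6.1062)
d*673 + I = (4058605/664668)*673 - 699 = 2731441165/664668 - 699 = 2266838233/664668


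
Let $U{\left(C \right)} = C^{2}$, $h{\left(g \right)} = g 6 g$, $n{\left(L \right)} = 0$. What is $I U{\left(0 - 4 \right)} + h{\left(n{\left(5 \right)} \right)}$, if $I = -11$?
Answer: $-176$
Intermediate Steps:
$h{\left(g \right)} = 6 g^{2}$ ($h{\left(g \right)} = 6 g g = 6 g^{2}$)
$I U{\left(0 - 4 \right)} + h{\left(n{\left(5 \right)} \right)} = - 11 \left(0 - 4\right)^{2} + 6 \cdot 0^{2} = - 11 \left(-4\right)^{2} + 6 \cdot 0 = \left(-11\right) 16 + 0 = -176 + 0 = -176$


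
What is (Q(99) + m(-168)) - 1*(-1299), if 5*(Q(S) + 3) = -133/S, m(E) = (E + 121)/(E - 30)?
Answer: 1283009/990 ≈ 1296.0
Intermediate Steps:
m(E) = (121 + E)/(-30 + E)
Q(S) = -3 - 133/(5*S) (Q(S) = -3 + (-133/S)/5 = -3 - 133/(5*S))
(Q(99) + m(-168)) - 1*(-1299) = ((-3 - 133/5/99) + (121 - 168)/(-30 - 168)) - 1*(-1299) = ((-3 - 133/5*1/99) - 47/(-198)) + 1299 = ((-3 - 133/495) - 1/198*(-47)) + 1299 = (-1618/495 + 47/198) + 1299 = -3001/990 + 1299 = 1283009/990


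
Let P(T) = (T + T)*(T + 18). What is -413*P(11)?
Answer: -263494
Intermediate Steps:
P(T) = 2*T*(18 + T) (P(T) = (2*T)*(18 + T) = 2*T*(18 + T))
-413*P(11) = -826*11*(18 + 11) = -826*11*29 = -413*638 = -263494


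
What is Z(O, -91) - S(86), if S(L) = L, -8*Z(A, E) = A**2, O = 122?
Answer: -3893/2 ≈ -1946.5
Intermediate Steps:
Z(A, E) = -A**2/8
Z(O, -91) - S(86) = -1/8*122**2 - 1*86 = -1/8*14884 - 86 = -3721/2 - 86 = -3893/2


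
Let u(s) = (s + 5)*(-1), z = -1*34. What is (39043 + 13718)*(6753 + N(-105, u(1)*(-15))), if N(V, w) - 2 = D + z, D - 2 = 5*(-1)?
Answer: 354448398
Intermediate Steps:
D = -3 (D = 2 + 5*(-1) = 2 - 5 = -3)
z = -34
u(s) = -5 - s (u(s) = (5 + s)*(-1) = -5 - s)
N(V, w) = -35 (N(V, w) = 2 + (-3 - 34) = 2 - 37 = -35)
(39043 + 13718)*(6753 + N(-105, u(1)*(-15))) = (39043 + 13718)*(6753 - 35) = 52761*6718 = 354448398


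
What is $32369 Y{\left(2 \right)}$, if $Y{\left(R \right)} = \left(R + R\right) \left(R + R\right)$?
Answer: $517904$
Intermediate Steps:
$Y{\left(R \right)} = 4 R^{2}$ ($Y{\left(R \right)} = 2 R 2 R = 4 R^{2}$)
$32369 Y{\left(2 \right)} = 32369 \cdot 4 \cdot 2^{2} = 32369 \cdot 4 \cdot 4 = 32369 \cdot 16 = 517904$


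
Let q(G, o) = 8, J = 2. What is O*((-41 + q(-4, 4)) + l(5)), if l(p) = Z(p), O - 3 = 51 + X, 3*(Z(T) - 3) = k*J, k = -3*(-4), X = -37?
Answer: -374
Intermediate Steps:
k = 12
Z(T) = 11 (Z(T) = 3 + (12*2)/3 = 3 + (1/3)*24 = 3 + 8 = 11)
O = 17 (O = 3 + (51 - 37) = 3 + 14 = 17)
l(p) = 11
O*((-41 + q(-4, 4)) + l(5)) = 17*((-41 + 8) + 11) = 17*(-33 + 11) = 17*(-22) = -374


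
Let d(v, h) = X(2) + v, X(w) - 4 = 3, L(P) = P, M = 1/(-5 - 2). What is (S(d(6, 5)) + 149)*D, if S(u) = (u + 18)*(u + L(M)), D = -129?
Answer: -494457/7 ≈ -70637.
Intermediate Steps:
M = -1/7 (M = 1/(-7) = -1/7 ≈ -0.14286)
X(w) = 7 (X(w) = 4 + 3 = 7)
d(v, h) = 7 + v
S(u) = (18 + u)*(-1/7 + u) (S(u) = (u + 18)*(u - 1/7) = (18 + u)*(-1/7 + u))
(S(d(6, 5)) + 149)*D = ((-18/7 + (7 + 6)**2 + 125*(7 + 6)/7) + 149)*(-129) = ((-18/7 + 13**2 + (125/7)*13) + 149)*(-129) = ((-18/7 + 169 + 1625/7) + 149)*(-129) = (2790/7 + 149)*(-129) = (3833/7)*(-129) = -494457/7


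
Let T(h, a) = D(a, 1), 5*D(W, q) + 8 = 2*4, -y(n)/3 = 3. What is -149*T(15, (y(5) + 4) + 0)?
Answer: 0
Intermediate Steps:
y(n) = -9 (y(n) = -3*3 = -9)
D(W, q) = 0 (D(W, q) = -8/5 + (2*4)/5 = -8/5 + (⅕)*8 = -8/5 + 8/5 = 0)
T(h, a) = 0
-149*T(15, (y(5) + 4) + 0) = -149*0 = 0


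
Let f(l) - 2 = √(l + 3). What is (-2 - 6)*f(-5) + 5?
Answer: -11 - 8*I*√2 ≈ -11.0 - 11.314*I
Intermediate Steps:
f(l) = 2 + √(3 + l) (f(l) = 2 + √(l + 3) = 2 + √(3 + l))
(-2 - 6)*f(-5) + 5 = (-2 - 6)*(2 + √(3 - 5)) + 5 = -8*(2 + √(-2)) + 5 = -8*(2 + I*√2) + 5 = (-16 - 8*I*√2) + 5 = -11 - 8*I*√2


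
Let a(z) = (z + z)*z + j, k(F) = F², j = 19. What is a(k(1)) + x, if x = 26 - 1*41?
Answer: 6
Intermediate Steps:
a(z) = 19 + 2*z² (a(z) = (z + z)*z + 19 = (2*z)*z + 19 = 2*z² + 19 = 19 + 2*z²)
x = -15 (x = 26 - 41 = -15)
a(k(1)) + x = (19 + 2*(1²)²) - 15 = (19 + 2*1²) - 15 = (19 + 2*1) - 15 = (19 + 2) - 15 = 21 - 15 = 6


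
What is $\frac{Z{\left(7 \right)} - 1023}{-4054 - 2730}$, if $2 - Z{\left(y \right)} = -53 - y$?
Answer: $\frac{961}{6784} \approx 0.14166$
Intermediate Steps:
$Z{\left(y \right)} = 55 + y$ ($Z{\left(y \right)} = 2 - \left(-53 - y\right) = 2 + \left(53 + y\right) = 55 + y$)
$\frac{Z{\left(7 \right)} - 1023}{-4054 - 2730} = \frac{\left(55 + 7\right) - 1023}{-4054 - 2730} = \frac{62 - 1023}{-6784} = \left(-961\right) \left(- \frac{1}{6784}\right) = \frac{961}{6784}$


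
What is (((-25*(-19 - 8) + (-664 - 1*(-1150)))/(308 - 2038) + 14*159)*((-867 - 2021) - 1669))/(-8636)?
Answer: 17543625183/14940280 ≈ 1174.3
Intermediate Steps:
(((-25*(-19 - 8) + (-664 - 1*(-1150)))/(308 - 2038) + 14*159)*((-867 - 2021) - 1669))/(-8636) = (((-25*(-27) + (-664 + 1150))/(-1730) + 2226)*(-2888 - 1669))*(-1/8636) = (((675 + 486)*(-1/1730) + 2226)*(-4557))*(-1/8636) = ((1161*(-1/1730) + 2226)*(-4557))*(-1/8636) = ((-1161/1730 + 2226)*(-4557))*(-1/8636) = ((3849819/1730)*(-4557))*(-1/8636) = -17543625183/1730*(-1/8636) = 17543625183/14940280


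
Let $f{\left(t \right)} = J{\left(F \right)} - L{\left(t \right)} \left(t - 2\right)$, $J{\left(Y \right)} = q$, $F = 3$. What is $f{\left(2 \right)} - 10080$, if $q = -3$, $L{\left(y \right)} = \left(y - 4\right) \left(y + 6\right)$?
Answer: $-10083$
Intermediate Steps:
$L{\left(y \right)} = \left(-4 + y\right) \left(6 + y\right)$
$J{\left(Y \right)} = -3$
$f{\left(t \right)} = -3 - \left(-2 + t\right) \left(-24 + t^{2} + 2 t\right)$ ($f{\left(t \right)} = -3 - \left(-24 + t^{2} + 2 t\right) \left(t - 2\right) = -3 - \left(-24 + t^{2} + 2 t\right) \left(-2 + t\right) = -3 - \left(-2 + t\right) \left(-24 + t^{2} + 2 t\right)$)
$f{\left(2 \right)} - 10080 = \left(-51 - 2^{3} + 28 \cdot 2\right) - 10080 = \left(-51 - 8 + 56\right) - 10080 = -3 - 10080 = -10083$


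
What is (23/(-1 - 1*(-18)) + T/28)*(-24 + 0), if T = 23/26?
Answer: -51405/1547 ≈ -33.229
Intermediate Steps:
T = 23/26 (T = 23*(1/26) = 23/26 ≈ 0.88461)
(23/(-1 - 1*(-18)) + T/28)*(-24 + 0) = (23/(-1 - 1*(-18)) + (23/26)/28)*(-24 + 0) = (23/(-1 + 18) + (23/26)*(1/28))*(-24) = (23/17 + 23/728)*(-24) = (17135/12376)*(-24) = -51405/1547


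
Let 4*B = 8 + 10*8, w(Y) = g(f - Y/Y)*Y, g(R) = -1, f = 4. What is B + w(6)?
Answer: 16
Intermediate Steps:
w(Y) = -Y
B = 22 (B = (8 + 10*8)/4 = (8 + 80)/4 = (¼)*88 = 22)
B + w(6) = 22 - 1*6 = 22 - 6 = 16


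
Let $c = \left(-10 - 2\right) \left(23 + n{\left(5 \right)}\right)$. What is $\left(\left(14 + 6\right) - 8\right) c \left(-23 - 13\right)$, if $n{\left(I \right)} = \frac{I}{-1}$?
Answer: $93312$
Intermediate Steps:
$n{\left(I \right)} = - I$ ($n{\left(I \right)} = I \left(-1\right) = - I$)
$c = -216$ ($c = \left(-10 - 2\right) \left(23 - 5\right) = - 12 \left(23 - 5\right) = \left(-12\right) 18 = -216$)
$\left(\left(14 + 6\right) - 8\right) c \left(-23 - 13\right) = \left(\left(14 + 6\right) - 8\right) \left(-216\right) \left(-23 - 13\right) = \left(20 - 8\right) \left(-216\right) \left(-23 - 13\right) = 12 \left(-216\right) \left(-36\right) = \left(-2592\right) \left(-36\right) = 93312$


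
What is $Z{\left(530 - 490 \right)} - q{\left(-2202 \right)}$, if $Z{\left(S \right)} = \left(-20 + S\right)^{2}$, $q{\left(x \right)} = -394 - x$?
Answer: $-1408$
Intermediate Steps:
$Z{\left(530 - 490 \right)} - q{\left(-2202 \right)} = \left(-20 + \left(530 - 490\right)\right)^{2} - \left(-394 - -2202\right) = \left(-20 + 40\right)^{2} - \left(-394 + 2202\right) = 20^{2} - 1808 = 400 - 1808 = -1408$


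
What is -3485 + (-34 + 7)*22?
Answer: -4079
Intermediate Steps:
-3485 + (-34 + 7)*22 = -3485 - 27*22 = -3485 - 594 = -4079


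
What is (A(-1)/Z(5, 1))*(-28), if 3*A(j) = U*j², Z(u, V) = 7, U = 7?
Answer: -28/3 ≈ -9.3333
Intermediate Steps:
A(j) = 7*j²/3 (A(j) = (7*j²)/3 = 7*j²/3)
(A(-1)/Z(5, 1))*(-28) = (((7/3)*(-1)²)/7)*(-28) = (((7/3)*1)*(⅐))*(-28) = ((7/3)*(⅐))*(-28) = (⅓)*(-28) = -28/3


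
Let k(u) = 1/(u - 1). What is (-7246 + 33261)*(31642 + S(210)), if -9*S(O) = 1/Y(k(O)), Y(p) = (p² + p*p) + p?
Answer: 1562057069155/1899 ≈ 8.2257e+8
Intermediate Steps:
k(u) = 1/(-1 + u)
Y(p) = p + 2*p² (Y(p) = (p² + p²) + p = 2*p² + p = p + 2*p²)
S(O) = -(-1 + O)/(9*(1 + 2/(-1 + O))) (S(O) = -(-1 + O)/(1 + 2/(-1 + O))/9 = -(-1 + O)/(9*(1 + 2/(-1 + O))))
(-7246 + 33261)*(31642 + S(210)) = (-7246 + 33261)*(31642 - (-1 + 210)²/(9 + 9*210)) = 26015*(31642 - 1*209²/(9 + 1890)) = 26015*(31642 - 1*43681/1899) = 26015*(31642 - 1*43681*1/1899) = 26015*(31642 - 43681/1899) = 26015*(60044477/1899) = 1562057069155/1899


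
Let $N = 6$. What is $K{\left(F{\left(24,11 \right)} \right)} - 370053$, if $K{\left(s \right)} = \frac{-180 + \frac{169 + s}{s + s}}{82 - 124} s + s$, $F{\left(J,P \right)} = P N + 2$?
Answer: $- \frac{10351499}{28} \approx -3.697 \cdot 10^{5}$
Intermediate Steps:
$F{\left(J,P \right)} = 2 + 6 P$ ($F{\left(J,P \right)} = P 6 + 2 = 6 P + 2 = 2 + 6 P$)
$K{\left(s \right)} = s + s \left(\frac{30}{7} - \frac{169 + s}{84 s}\right)$ ($K{\left(s \right)} = \frac{-180 + \frac{169 + s}{2 s}}{-42} s + s = \left(-180 + \left(169 + s\right) \frac{1}{2 s}\right) \left(- \frac{1}{42}\right) s + s = \left(-180 + \frac{169 + s}{2 s}\right) \left(- \frac{1}{42}\right) s + s = \left(\frac{30}{7} - \frac{169 + s}{84 s}\right) s + s = s \left(\frac{30}{7} - \frac{169 + s}{84 s}\right) + s = s + s \left(\frac{30}{7} - \frac{169 + s}{84 s}\right)$)
$K{\left(F{\left(24,11 \right)} \right)} - 370053 = \left(- \frac{169}{84} + \frac{443 \left(2 + 6 \cdot 11\right)}{84}\right) - 370053 = \left(- \frac{169}{84} + \frac{443 \left(2 + 66\right)}{84}\right) - 370053 = \left(- \frac{169}{84} + \frac{443}{84} \cdot 68\right) - 370053 = \left(- \frac{169}{84} + \frac{7531}{21}\right) - 370053 = \frac{9985}{28} - 370053 = - \frac{10351499}{28}$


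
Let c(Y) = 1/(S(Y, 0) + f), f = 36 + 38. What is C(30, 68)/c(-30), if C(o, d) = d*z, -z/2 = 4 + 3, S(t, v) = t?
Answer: -41888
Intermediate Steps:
z = -14 (z = -2*(4 + 3) = -2*7 = -14)
f = 74
C(o, d) = -14*d (C(o, d) = d*(-14) = -14*d)
c(Y) = 1/(74 + Y) (c(Y) = 1/(Y + 74) = 1/(74 + Y))
C(30, 68)/c(-30) = (-14*68)/(1/(74 - 30)) = -952/(1/44) = -952/1/44 = -952*44 = -41888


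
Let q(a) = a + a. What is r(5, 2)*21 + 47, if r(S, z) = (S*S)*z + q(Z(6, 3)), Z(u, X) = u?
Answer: 1349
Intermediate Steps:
q(a) = 2*a
r(S, z) = 12 + z*S² (r(S, z) = (S*S)*z + 2*6 = S²*z + 12 = z*S² + 12 = 12 + z*S²)
r(5, 2)*21 + 47 = (12 + 2*5²)*21 + 47 = (12 + 2*25)*21 + 47 = (12 + 50)*21 + 47 = 62*21 + 47 = 1302 + 47 = 1349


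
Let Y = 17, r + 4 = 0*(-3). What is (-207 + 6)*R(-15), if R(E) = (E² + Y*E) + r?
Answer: 6834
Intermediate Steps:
r = -4 (r = -4 + 0*(-3) = -4 + 0 = -4)
R(E) = -4 + E² + 17*E (R(E) = (E² + 17*E) - 4 = -4 + E² + 17*E)
(-207 + 6)*R(-15) = (-207 + 6)*(-4 + (-15)² + 17*(-15)) = -201*(-4 + 225 - 255) = -201*(-34) = 6834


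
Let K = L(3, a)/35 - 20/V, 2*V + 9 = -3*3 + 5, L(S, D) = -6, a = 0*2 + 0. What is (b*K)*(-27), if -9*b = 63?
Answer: 35694/65 ≈ 549.14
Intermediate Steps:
a = 0 (a = 0 + 0 = 0)
V = -13/2 (V = -9/2 + (-3*3 + 5)/2 = -9/2 + (-9 + 5)/2 = -9/2 + (½)*(-4) = -9/2 - 2 = -13/2 ≈ -6.5000)
b = -7 (b = -⅑*63 = -7)
K = 1322/455 (K = -6/35 - 20/(-13/2) = -6*1/35 - 20*(-2/13) = -6/35 + 40/13 = 1322/455 ≈ 2.9055)
(b*K)*(-27) = -7*1322/455*(-27) = -1322/65*(-27) = 35694/65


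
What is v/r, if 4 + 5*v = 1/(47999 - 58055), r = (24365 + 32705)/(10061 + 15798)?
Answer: -41607131/114779184 ≈ -0.36250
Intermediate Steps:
r = 57070/25859 ≈ 2.2070
v = -8045/10056 (v = -4/5 + 1/(5*(47999 - 58055)) = -4/5 + (1/5)/(-10056) = -4/5 + (1/5)*(-1/10056) = -4/5 - 1/50280 = -8045/10056 ≈ -0.80002)
v/r = -8045/(10056*57070/25859) = -8045/10056*25859/57070 = -41607131/114779184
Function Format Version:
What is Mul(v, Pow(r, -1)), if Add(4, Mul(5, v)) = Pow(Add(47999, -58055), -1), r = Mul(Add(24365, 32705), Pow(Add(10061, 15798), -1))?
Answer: Rational(-41607131, 114779184) ≈ -0.36250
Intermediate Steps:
r = Rational(57070, 25859) (r = Mul(57070, Pow(25859, -1)) = Mul(57070, Rational(1, 25859)) = Rational(57070, 25859) ≈ 2.2070)
v = Rational(-8045, 10056) (v = Add(Rational(-4, 5), Mul(Rational(1, 5), Pow(Add(47999, -58055), -1))) = Add(Rational(-4, 5), Mul(Rational(1, 5), Pow(-10056, -1))) = Add(Rational(-4, 5), Mul(Rational(1, 5), Rational(-1, 10056))) = Add(Rational(-4, 5), Rational(-1, 50280)) = Rational(-8045, 10056) ≈ -0.80002)
Mul(v, Pow(r, -1)) = Mul(Rational(-8045, 10056), Pow(Rational(57070, 25859), -1)) = Mul(Rational(-8045, 10056), Rational(25859, 57070)) = Rational(-41607131, 114779184)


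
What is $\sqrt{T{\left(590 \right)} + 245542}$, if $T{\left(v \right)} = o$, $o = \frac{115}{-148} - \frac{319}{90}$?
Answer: $\frac{\sqrt{302526973715}}{1110} \approx 495.52$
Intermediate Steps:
$o = - \frac{28781}{6660}$ ($o = 115 \left(- \frac{1}{148}\right) - \frac{319}{90} = - \frac{115}{148} - \frac{319}{90} = - \frac{28781}{6660} \approx -4.3215$)
$T{\left(v \right)} = - \frac{28781}{6660}$
$\sqrt{T{\left(590 \right)} + 245542} = \sqrt{- \frac{28781}{6660} + 245542} = \sqrt{\frac{1635280939}{6660}} = \frac{\sqrt{302526973715}}{1110}$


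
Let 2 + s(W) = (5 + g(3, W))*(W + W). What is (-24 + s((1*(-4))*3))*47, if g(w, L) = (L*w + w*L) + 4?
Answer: 69842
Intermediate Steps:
g(w, L) = 4 + 2*L*w (g(w, L) = (L*w + L*w) + 4 = 2*L*w + 4 = 4 + 2*L*w)
s(W) = -2 + 2*W*(9 + 6*W) (s(W) = -2 + (5 + (4 + 2*W*3))*(W + W) = -2 + (5 + (4 + 6*W))*(2*W) = -2 + (9 + 6*W)*(2*W) = -2 + 2*W*(9 + 6*W))
(-24 + s((1*(-4))*3))*47 = (-24 + (-2 + 12*((1*(-4))*3)**2 + 18*((1*(-4))*3)))*47 = (-24 + (-2 + 12*(-4*3)**2 + 18*(-4*3)))*47 = (-24 + (-2 + 12*(-12)**2 + 18*(-12)))*47 = (-24 + (-2 + 12*144 - 216))*47 = (-24 + (-2 + 1728 - 216))*47 = (-24 + 1510)*47 = 1486*47 = 69842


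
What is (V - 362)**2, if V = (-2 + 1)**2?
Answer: 130321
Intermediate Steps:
V = 1 (V = (-1)**2 = 1)
(V - 362)**2 = (1 - 362)**2 = (-361)**2 = 130321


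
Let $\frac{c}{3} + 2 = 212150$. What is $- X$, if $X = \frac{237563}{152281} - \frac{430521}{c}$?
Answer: $- \frac{343917179}{389230236} \approx -0.88358$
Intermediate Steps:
$c = 636444$ ($c = -6 + 3 \cdot 212150 = -6 + 636450 = 636444$)
$X = \frac{343917179}{389230236}$ ($X = \frac{237563}{152281} - \frac{430521}{636444} = 237563 \cdot \frac{1}{152281} - \frac{1729}{2556} = \frac{237563}{152281} - \frac{1729}{2556} = \frac{343917179}{389230236} \approx 0.88358$)
$- X = \left(-1\right) \frac{343917179}{389230236} = - \frac{343917179}{389230236}$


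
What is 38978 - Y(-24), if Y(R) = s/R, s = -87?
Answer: 311795/8 ≈ 38974.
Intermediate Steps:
Y(R) = -87/R
38978 - Y(-24) = 38978 - (-87)/(-24) = 38978 - (-87)*(-1)/24 = 38978 - 1*29/8 = 38978 - 29/8 = 311795/8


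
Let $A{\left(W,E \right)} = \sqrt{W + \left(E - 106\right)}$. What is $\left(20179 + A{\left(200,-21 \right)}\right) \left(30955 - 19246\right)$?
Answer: $236275911 + 11709 \sqrt{73} \approx 2.3638 \cdot 10^{8}$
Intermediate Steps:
$A{\left(W,E \right)} = \sqrt{-106 + E + W}$ ($A{\left(W,E \right)} = \sqrt{W + \left(-106 + E\right)} = \sqrt{-106 + E + W}$)
$\left(20179 + A{\left(200,-21 \right)}\right) \left(30955 - 19246\right) = \left(20179 + \sqrt{-106 - 21 + 200}\right) \left(30955 - 19246\right) = \left(20179 + \sqrt{73}\right) 11709 = 236275911 + 11709 \sqrt{73}$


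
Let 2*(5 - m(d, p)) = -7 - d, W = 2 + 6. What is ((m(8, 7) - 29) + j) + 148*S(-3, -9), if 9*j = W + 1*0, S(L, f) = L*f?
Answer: 71647/18 ≈ 3980.4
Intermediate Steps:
W = 8
m(d, p) = 17/2 + d/2 (m(d, p) = 5 - (-7 - d)/2 = 5 + (7/2 + d/2) = 17/2 + d/2)
j = 8/9 (j = (8 + 1*0)/9 = (8 + 0)/9 = (⅑)*8 = 8/9 ≈ 0.88889)
((m(8, 7) - 29) + j) + 148*S(-3, -9) = (((17/2 + (½)*8) - 29) + 8/9) + 148*(-3*(-9)) = (((17/2 + 4) - 29) + 8/9) + 148*27 = ((25/2 - 29) + 8/9) + 3996 = (-33/2 + 8/9) + 3996 = -281/18 + 3996 = 71647/18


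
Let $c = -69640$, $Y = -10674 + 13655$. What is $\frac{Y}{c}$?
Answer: $- \frac{2981}{69640} \approx -0.042806$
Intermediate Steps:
$Y = 2981$
$\frac{Y}{c} = \frac{2981}{-69640} = 2981 \left(- \frac{1}{69640}\right) = - \frac{2981}{69640}$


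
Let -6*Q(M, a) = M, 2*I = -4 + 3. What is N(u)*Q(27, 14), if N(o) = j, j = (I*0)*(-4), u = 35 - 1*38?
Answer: 0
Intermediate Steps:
I = -1/2 (I = (-4 + 3)/2 = (1/2)*(-1) = -1/2 ≈ -0.50000)
Q(M, a) = -M/6
u = -3 (u = 35 - 38 = -3)
j = 0 (j = -1/2*0*(-4) = 0*(-4) = 0)
N(o) = 0
N(u)*Q(27, 14) = 0*(-1/6*27) = 0*(-9/2) = 0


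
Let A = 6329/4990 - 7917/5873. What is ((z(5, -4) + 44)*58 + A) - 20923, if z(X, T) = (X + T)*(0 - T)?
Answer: -75941252449/4186610 ≈ -18139.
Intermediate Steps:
z(X, T) = -T*(T + X) (z(X, T) = (T + X)*(-T) = -T*(T + X))
A = -333659/4186610 (A = 6329*(1/4990) - 7917*1/5873 = 6329/4990 - 1131/839 = -333659/4186610 ≈ -0.079697)
((z(5, -4) + 44)*58 + A) - 20923 = ((-1*(-4)*(-4 + 5) + 44)*58 - 333659/4186610) - 20923 = ((-1*(-4)*1 + 44)*58 - 333659/4186610) - 20923 = ((4 + 44)*58 - 333659/4186610) - 20923 = (48*58 - 333659/4186610) - 20923 = (2784 - 333659/4186610) - 20923 = 11655188581/4186610 - 20923 = -75941252449/4186610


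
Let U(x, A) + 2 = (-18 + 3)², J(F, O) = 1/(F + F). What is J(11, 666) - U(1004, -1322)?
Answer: -4905/22 ≈ -222.95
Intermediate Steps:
J(F, O) = 1/(2*F)
U(x, A) = 223 (U(x, A) = -2 + (-18 + 3)² = -2 + (-15)² = -2 + 225 = 223)
J(11, 666) - U(1004, -1322) = (½)/11 - 1*223 = (½)*(1/11) - 223 = 1/22 - 223 = -4905/22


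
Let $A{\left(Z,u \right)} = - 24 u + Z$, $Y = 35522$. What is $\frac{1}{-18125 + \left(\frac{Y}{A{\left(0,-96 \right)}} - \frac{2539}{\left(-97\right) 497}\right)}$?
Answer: $- \frac{55536768}{1005744755023} \approx -5.522 \cdot 10^{-5}$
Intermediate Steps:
$A{\left(Z,u \right)} = Z - 24 u$
$\frac{1}{-18125 + \left(\frac{Y}{A{\left(0,-96 \right)}} - \frac{2539}{\left(-97\right) 497}\right)} = \frac{1}{-18125 - \left(- \frac{2539}{48209} - \frac{35522}{0 - -2304}\right)} = \frac{1}{-18125 - \left(- \frac{2539}{48209} - \frac{35522}{0 + 2304}\right)} = \frac{1}{-18125 - \left(- \frac{2539}{48209} - \frac{35522}{2304}\right)} = \frac{1}{-18125 + \left(35522 \cdot \frac{1}{2304} + \frac{2539}{48209}\right)} = \frac{1}{-18125 + \left(\frac{17761}{1152} + \frac{2539}{48209}\right)} = \frac{1}{-18125 + \frac{859164977}{55536768}} = \frac{1}{- \frac{1005744755023}{55536768}} = - \frac{55536768}{1005744755023}$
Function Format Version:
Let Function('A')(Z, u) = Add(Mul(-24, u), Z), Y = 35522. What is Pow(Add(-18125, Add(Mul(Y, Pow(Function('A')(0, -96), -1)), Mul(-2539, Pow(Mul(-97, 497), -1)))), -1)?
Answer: Rational(-55536768, 1005744755023) ≈ -5.5220e-5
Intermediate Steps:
Function('A')(Z, u) = Add(Z, Mul(-24, u))
Pow(Add(-18125, Add(Mul(Y, Pow(Function('A')(0, -96), -1)), Mul(-2539, Pow(Mul(-97, 497), -1)))), -1) = Pow(Add(-18125, Add(Mul(35522, Pow(Add(0, Mul(-24, -96)), -1)), Mul(-2539, Pow(Mul(-97, 497), -1)))), -1) = Pow(Add(-18125, Add(Mul(35522, Pow(Add(0, 2304), -1)), Mul(-2539, Pow(-48209, -1)))), -1) = Pow(Add(-18125, Add(Mul(35522, Pow(2304, -1)), Mul(-2539, Rational(-1, 48209)))), -1) = Pow(Add(-18125, Add(Mul(35522, Rational(1, 2304)), Rational(2539, 48209))), -1) = Pow(Add(-18125, Add(Rational(17761, 1152), Rational(2539, 48209))), -1) = Pow(Add(-18125, Rational(859164977, 55536768)), -1) = Pow(Rational(-1005744755023, 55536768), -1) = Rational(-55536768, 1005744755023)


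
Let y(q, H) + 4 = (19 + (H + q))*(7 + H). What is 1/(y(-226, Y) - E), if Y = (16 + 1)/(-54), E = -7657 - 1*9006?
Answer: 2916/44536249 ≈ 6.5475e-5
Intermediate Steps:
E = -16663 (E = -7657 - 9006 = -16663)
Y = -17/54 (Y = 17*(-1/54) = -17/54 ≈ -0.31481)
y(q, H) = -4 + (7 + H)*(19 + H + q) (y(q, H) = -4 + (19 + (H + q))*(7 + H) = -4 + (19 + H + q)*(7 + H) = -4 + (7 + H)*(19 + H + q))
1/(y(-226, Y) - E) = 1/((129 + (-17/54)**2 + 7*(-226) + 26*(-17/54) - 17/54*(-226)) - 1*(-16663)) = 1/((129 + 289/2916 - 1582 - 221/27 + 1921/27) + 16663) = 1/(-4053059/2916 + 16663) = 1/(44536249/2916) = 2916/44536249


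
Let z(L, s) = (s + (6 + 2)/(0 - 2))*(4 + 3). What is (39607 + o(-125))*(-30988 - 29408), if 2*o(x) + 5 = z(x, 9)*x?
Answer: -2259837132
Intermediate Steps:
z(L, s) = -28 + 7*s (z(L, s) = (s + 8/(-2))*7 = (s + 8*(-½))*7 = (s - 4)*7 = (-4 + s)*7 = -28 + 7*s)
o(x) = -5/2 + 35*x/2 (o(x) = -5/2 + ((-28 + 7*9)*x)/2 = -5/2 + ((-28 + 63)*x)/2 = -5/2 + (35*x)/2 = -5/2 + 35*x/2)
(39607 + o(-125))*(-30988 - 29408) = (39607 + (-5/2 + (35/2)*(-125)))*(-30988 - 29408) = (39607 + (-5/2 - 4375/2))*(-60396) = (39607 - 2190)*(-60396) = 37417*(-60396) = -2259837132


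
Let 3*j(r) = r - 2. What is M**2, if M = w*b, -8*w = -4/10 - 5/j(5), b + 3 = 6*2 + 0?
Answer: 59049/1600 ≈ 36.906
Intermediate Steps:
j(r) = -2/3 + r/3 (j(r) = (r - 2)/3 = (-2 + r)/3 = -2/3 + r/3)
b = 9 (b = -3 + (6*2 + 0) = -3 + (12 + 0) = -3 + 12 = 9)
w = 27/40 (w = -(-4/10 - 5/(-2/3 + (1/3)*5))/8 = -(-4*1/10 - 5/(-2/3 + 5/3))/8 = -(-2/5 - 5/1)/8 = -(-2/5 - 5*1)/8 = -(-2/5 - 5)/8 = -1/8*(-27/5) = 27/40 ≈ 0.67500)
M = 243/40 (M = (27/40)*9 = 243/40 ≈ 6.0750)
M**2 = (243/40)**2 = 59049/1600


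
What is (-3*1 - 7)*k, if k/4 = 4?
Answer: -160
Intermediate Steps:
k = 16 (k = 4*4 = 16)
(-3*1 - 7)*k = (-3*1 - 7)*16 = (-3 - 7)*16 = -10*16 = -160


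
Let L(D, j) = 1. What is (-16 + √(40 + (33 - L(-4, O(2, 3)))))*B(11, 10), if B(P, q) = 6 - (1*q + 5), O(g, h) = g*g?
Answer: 144 - 54*√2 ≈ 67.632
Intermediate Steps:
O(g, h) = g²
B(P, q) = 1 - q (B(P, q) = 6 - (q + 5) = 6 - (5 + q) = 6 + (-5 - q) = 1 - q)
(-16 + √(40 + (33 - L(-4, O(2, 3)))))*B(11, 10) = (-16 + √(40 + (33 - 1*1)))*(1 - 1*10) = (-16 + √(40 + (33 - 1)))*(1 - 10) = (-16 + √(40 + 32))*(-9) = (-16 + √72)*(-9) = (-16 + 6*√2)*(-9) = 144 - 54*√2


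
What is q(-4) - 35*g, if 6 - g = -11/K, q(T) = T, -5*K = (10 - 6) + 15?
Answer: -2141/19 ≈ -112.68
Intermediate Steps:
K = -19/5 (K = -((10 - 6) + 15)/5 = -(4 + 15)/5 = -⅕*19 = -19/5 ≈ -3.8000)
g = 59/19 (g = 6 - (-11)/(-19/5) = 6 - (-11)*(-5)/19 = 6 - 1*55/19 = 6 - 55/19 = 59/19 ≈ 3.1053)
q(-4) - 35*g = -4 - 35*59/19 = -4 - 2065/19 = -2141/19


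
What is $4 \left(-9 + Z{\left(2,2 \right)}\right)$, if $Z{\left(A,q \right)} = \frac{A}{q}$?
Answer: $-32$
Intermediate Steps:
$4 \left(-9 + Z{\left(2,2 \right)}\right) = 4 \left(-9 + \frac{2}{2}\right) = 4 \left(-9 + 2 \cdot \frac{1}{2}\right) = 4 \left(-9 + 1\right) = 4 \left(-8\right) = -32$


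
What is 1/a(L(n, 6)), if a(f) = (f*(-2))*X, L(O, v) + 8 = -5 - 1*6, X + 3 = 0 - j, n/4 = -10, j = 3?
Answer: -1/228 ≈ -0.0043860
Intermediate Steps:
n = -40 (n = 4*(-10) = -40)
X = -6 (X = -3 + (0 - 1*3) = -3 + (0 - 3) = -3 - 3 = -6)
L(O, v) = -19 (L(O, v) = -8 + (-5 - 1*6) = -8 + (-5 - 6) = -8 - 11 = -19)
a(f) = 12*f (a(f) = (f*(-2))*(-6) = -2*f*(-6) = 12*f)
1/a(L(n, 6)) = 1/(12*(-19)) = 1/(-228) = -1/228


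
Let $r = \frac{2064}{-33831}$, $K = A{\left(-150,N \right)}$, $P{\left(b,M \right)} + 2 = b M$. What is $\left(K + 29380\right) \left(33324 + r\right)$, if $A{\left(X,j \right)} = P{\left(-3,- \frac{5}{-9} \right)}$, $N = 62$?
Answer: $\frac{33118354713740}{33831} \approx 9.7893 \cdot 10^{8}$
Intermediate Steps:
$P{\left(b,M \right)} = -2 + M b$ ($P{\left(b,M \right)} = -2 + b M = -2 + M b$)
$A{\left(X,j \right)} = - \frac{11}{3}$ ($A{\left(X,j \right)} = -2 + - \frac{5}{-9} \left(-3\right) = -2 + \left(-5\right) \left(- \frac{1}{9}\right) \left(-3\right) = -2 + \frac{5}{9} \left(-3\right) = -2 - \frac{5}{3} = - \frac{11}{3}$)
$K = - \frac{11}{3} \approx -3.6667$
$r = - \frac{688}{11277}$ ($r = 2064 \left(- \frac{1}{33831}\right) = - \frac{688}{11277} \approx -0.061009$)
$\left(K + 29380\right) \left(33324 + r\right) = \left(- \frac{11}{3} + 29380\right) \left(33324 - \frac{688}{11277}\right) = \frac{88129}{3} \cdot \frac{375794060}{11277} = \frac{33118354713740}{33831}$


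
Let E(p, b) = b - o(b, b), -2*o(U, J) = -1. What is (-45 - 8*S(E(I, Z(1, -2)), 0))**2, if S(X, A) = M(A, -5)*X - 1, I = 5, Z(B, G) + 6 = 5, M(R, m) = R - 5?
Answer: 9409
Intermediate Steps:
M(R, m) = -5 + R
o(U, J) = 1/2 (o(U, J) = -1/2*(-1) = 1/2)
Z(B, G) = -1 (Z(B, G) = -6 + 5 = -1)
E(p, b) = -1/2 + b (E(p, b) = b - 1*1/2 = b - 1/2 = -1/2 + b)
S(X, A) = -1 + X*(-5 + A) (S(X, A) = (-5 + A)*X - 1 = X*(-5 + A) - 1 = -1 + X*(-5 + A))
(-45 - 8*S(E(I, Z(1, -2)), 0))**2 = (-45 - 8*(-1 + (-1/2 - 1)*(-5 + 0)))**2 = (-45 - 8*(-1 - 3/2*(-5)))**2 = (-45 - 8*(-1 + 15/2))**2 = (-45 - 8*13/2)**2 = (-45 - 52)**2 = (-97)**2 = 9409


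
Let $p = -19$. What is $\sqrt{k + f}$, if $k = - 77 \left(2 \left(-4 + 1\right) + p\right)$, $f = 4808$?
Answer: $\sqrt{6733} \approx 82.055$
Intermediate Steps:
$k = 1925$ ($k = - 77 \left(2 \left(-4 + 1\right) - 19\right) = - 77 \left(2 \left(-3\right) - 19\right) = - 77 \left(-6 - 19\right) = \left(-77\right) \left(-25\right) = 1925$)
$\sqrt{k + f} = \sqrt{1925 + 4808} = \sqrt{6733}$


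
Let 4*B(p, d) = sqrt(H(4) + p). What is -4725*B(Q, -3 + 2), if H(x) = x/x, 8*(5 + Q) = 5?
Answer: -14175*I*sqrt(6)/16 ≈ -2170.1*I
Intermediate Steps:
Q = -35/8 (Q = -5 + (1/8)*5 = -5 + 5/8 = -35/8 ≈ -4.3750)
H(x) = 1
B(p, d) = sqrt(1 + p)/4
-4725*B(Q, -3 + 2) = -4725*sqrt(1 - 35/8)/4 = -4725*sqrt(-27/8)/4 = -4725*(3*I*sqrt(6)/4)/4 = -4725*3*I*sqrt(6)/16 = -14175*I*sqrt(6)/16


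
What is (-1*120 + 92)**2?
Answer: 784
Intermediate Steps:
(-1*120 + 92)**2 = (-120 + 92)**2 = (-28)**2 = 784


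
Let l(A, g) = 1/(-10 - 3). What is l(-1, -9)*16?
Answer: -16/13 ≈ -1.2308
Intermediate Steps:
l(A, g) = -1/13 (l(A, g) = 1/(-13) = -1/13)
l(-1, -9)*16 = -1/13*16 = -16/13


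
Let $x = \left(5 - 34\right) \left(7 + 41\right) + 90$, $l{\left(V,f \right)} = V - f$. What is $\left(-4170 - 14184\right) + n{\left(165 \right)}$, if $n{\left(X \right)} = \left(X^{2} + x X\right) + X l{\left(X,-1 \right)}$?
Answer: $-178569$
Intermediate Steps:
$x = -1302$ ($x = \left(-29\right) 48 + 90 = -1392 + 90 = -1302$)
$n{\left(X \right)} = X^{2} - 1302 X + X \left(1 + X\right)$ ($n{\left(X \right)} = \left(X^{2} - 1302 X\right) + X \left(X - -1\right) = \left(X^{2} - 1302 X\right) + X \left(X + 1\right) = \left(X^{2} - 1302 X\right) + X \left(1 + X\right) = X^{2} - 1302 X + X \left(1 + X\right)$)
$\left(-4170 - 14184\right) + n{\left(165 \right)} = \left(-4170 - 14184\right) + 165 \left(-1301 + 2 \cdot 165\right) = -18354 + 165 \left(-1301 + 330\right) = -18354 + 165 \left(-971\right) = -18354 - 160215 = -178569$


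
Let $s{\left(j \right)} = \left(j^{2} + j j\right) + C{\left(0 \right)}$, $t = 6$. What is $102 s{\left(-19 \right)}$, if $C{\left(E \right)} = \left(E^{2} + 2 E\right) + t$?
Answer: $74256$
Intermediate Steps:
$C{\left(E \right)} = 6 + E^{2} + 2 E$ ($C{\left(E \right)} = \left(E^{2} + 2 E\right) + 6 = 6 + E^{2} + 2 E$)
$s{\left(j \right)} = 6 + 2 j^{2}$ ($s{\left(j \right)} = \left(j^{2} + j j\right) + \left(6 + 0^{2} + 2 \cdot 0\right) = \left(j^{2} + j^{2}\right) + \left(6 + 0 + 0\right) = 2 j^{2} + 6 = 6 + 2 j^{2}$)
$102 s{\left(-19 \right)} = 102 \left(6 + 2 \left(-19\right)^{2}\right) = 102 \left(6 + 2 \cdot 361\right) = 102 \left(6 + 722\right) = 102 \cdot 728 = 74256$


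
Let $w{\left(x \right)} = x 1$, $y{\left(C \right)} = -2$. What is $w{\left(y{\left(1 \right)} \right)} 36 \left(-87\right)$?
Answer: $6264$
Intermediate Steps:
$w{\left(x \right)} = x$
$w{\left(y{\left(1 \right)} \right)} 36 \left(-87\right) = \left(-2\right) 36 \left(-87\right) = \left(-72\right) \left(-87\right) = 6264$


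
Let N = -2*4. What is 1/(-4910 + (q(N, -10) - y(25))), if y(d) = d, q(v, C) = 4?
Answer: -1/4931 ≈ -0.00020280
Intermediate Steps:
N = -8
1/(-4910 + (q(N, -10) - y(25))) = 1/(-4910 + (4 - 1*25)) = 1/(-4910 + (4 - 25)) = 1/(-4910 - 21) = 1/(-4931) = -1/4931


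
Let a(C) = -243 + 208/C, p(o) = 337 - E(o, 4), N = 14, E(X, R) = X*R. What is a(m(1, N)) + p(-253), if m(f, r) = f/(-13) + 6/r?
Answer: 3395/2 ≈ 1697.5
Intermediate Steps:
E(X, R) = R*X
p(o) = 337 - 4*o
m(f, r) = 6/r - f/13 (m(f, r) = f*(-1/13) + 6/r = -f/13 + 6/r = 6/r - f/13)
a(m(1, N)) + p(-253) = (-243 + 208/(6/14 - 1/13*1)) + (337 - 4*(-253)) = (-243 + 208/(6*(1/14) - 1/13)) + (337 + 1012) = (-243 + 208/(3/7 - 1/13)) + 1349 = (-243 + 208/(32/91)) + 1349 = (-243 + 208*(91/32)) + 1349 = (-243 + 1183/2) + 1349 = 697/2 + 1349 = 3395/2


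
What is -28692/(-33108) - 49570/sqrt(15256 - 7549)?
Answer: 2391/2759 - 49570*sqrt(7707)/7707 ≈ -563.78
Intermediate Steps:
-28692/(-33108) - 49570/sqrt(15256 - 7549) = -28692*(-1/33108) - 49570*sqrt(7707)/7707 = 2391/2759 - 49570*sqrt(7707)/7707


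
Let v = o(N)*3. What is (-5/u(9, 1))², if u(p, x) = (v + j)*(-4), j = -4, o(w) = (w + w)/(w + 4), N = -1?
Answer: 25/576 ≈ 0.043403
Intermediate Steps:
o(w) = 2*w/(4 + w) (o(w) = (2*w)/(4 + w) = 2*w/(4 + w))
v = -2 (v = (2*(-1)/(4 - 1))*3 = (2*(-1)/3)*3 = (2*(-1)*(⅓))*3 = -⅔*3 = -2)
u(p, x) = 24 (u(p, x) = (-2 - 4)*(-4) = -6*(-4) = 24)
(-5/u(9, 1))² = (-5/24)² = 25/576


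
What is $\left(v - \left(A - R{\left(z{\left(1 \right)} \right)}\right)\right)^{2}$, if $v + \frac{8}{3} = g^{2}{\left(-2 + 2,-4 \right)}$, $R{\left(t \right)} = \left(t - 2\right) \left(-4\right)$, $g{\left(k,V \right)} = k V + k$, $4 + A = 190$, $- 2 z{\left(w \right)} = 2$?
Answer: $\frac{280900}{9} \approx 31211.0$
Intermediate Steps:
$z{\left(w \right)} = -1$ ($z{\left(w \right)} = \left(- \frac{1}{2}\right) 2 = -1$)
$A = 186$ ($A = -4 + 190 = 186$)
$g{\left(k,V \right)} = k + V k$ ($g{\left(k,V \right)} = V k + k = k + V k$)
$R{\left(t \right)} = 8 - 4 t$ ($R{\left(t \right)} = \left(-2 + t\right) \left(-4\right) = 8 - 4 t$)
$v = - \frac{8}{3}$ ($v = - \frac{8}{3} + \left(\left(-2 + 2\right) \left(1 - 4\right)\right)^{2} = - \frac{8}{3} + \left(0 \left(-3\right)\right)^{2} = - \frac{8}{3} + 0^{2} = - \frac{8}{3} + 0 = - \frac{8}{3} \approx -2.6667$)
$\left(v - \left(A - R{\left(z{\left(1 \right)} \right)}\right)\right)^{2} = \left(- \frac{8}{3} + \left(\left(8 - -4\right) - 186\right)\right)^{2} = \left(- \frac{8}{3} + \left(\left(8 + 4\right) - 186\right)\right)^{2} = \left(- \frac{8}{3} + \left(12 - 186\right)\right)^{2} = \left(- \frac{8}{3} - 174\right)^{2} = \left(- \frac{530}{3}\right)^{2} = \frac{280900}{9}$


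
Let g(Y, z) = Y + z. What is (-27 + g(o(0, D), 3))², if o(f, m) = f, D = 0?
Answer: 576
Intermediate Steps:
(-27 + g(o(0, D), 3))² = (-27 + (0 + 3))² = (-27 + 3)² = (-24)² = 576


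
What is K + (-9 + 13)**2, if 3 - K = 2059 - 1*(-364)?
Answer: -2404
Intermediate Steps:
K = -2420 (K = 3 - (2059 - 1*(-364)) = 3 - (2059 + 364) = 3 - 1*2423 = 3 - 2423 = -2420)
K + (-9 + 13)**2 = -2420 + (-9 + 13)**2 = -2420 + 4**2 = -2420 + 16 = -2404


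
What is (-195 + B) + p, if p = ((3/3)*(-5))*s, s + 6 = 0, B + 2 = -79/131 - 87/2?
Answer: -55309/262 ≈ -211.10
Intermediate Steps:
B = -12079/262 (B = -2 + (-79/131 - 87/2) = -2 - 11555/262 = -12079/262 ≈ -46.103)
s = -6 (s = -6 + 0 = -6)
p = 30 (p = ((3/3)*(-5))*(-6) = ((3*(1/3))*(-5))*(-6) = (1*(-5))*(-6) = -5*(-6) = 30)
(-195 + B) + p = (-195 - 12079/262) + 30 = -63169/262 + 30 = -55309/262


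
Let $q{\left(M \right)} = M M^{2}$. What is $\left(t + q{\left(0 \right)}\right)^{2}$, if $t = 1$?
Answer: $1$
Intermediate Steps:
$q{\left(M \right)} = M^{3}$
$\left(t + q{\left(0 \right)}\right)^{2} = \left(1 + 0^{3}\right)^{2} = \left(1 + 0\right)^{2} = 1^{2} = 1$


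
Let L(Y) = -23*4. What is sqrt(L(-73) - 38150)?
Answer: I*sqrt(38242) ≈ 195.56*I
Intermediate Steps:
L(Y) = -92
sqrt(L(-73) - 38150) = sqrt(-92 - 38150) = sqrt(-38242) = I*sqrt(38242)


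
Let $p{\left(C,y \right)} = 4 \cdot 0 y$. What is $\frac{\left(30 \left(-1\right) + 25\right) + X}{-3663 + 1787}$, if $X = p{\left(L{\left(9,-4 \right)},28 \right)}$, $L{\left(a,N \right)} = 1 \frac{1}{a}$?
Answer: $\frac{5}{1876} \approx 0.0026652$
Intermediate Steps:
$L{\left(a,N \right)} = \frac{1}{a}$
$p{\left(C,y \right)} = 0$ ($p{\left(C,y \right)} = 0 y = 0$)
$X = 0$
$\frac{\left(30 \left(-1\right) + 25\right) + X}{-3663 + 1787} = \frac{\left(30 \left(-1\right) + 25\right) + 0}{-3663 + 1787} = \frac{\left(-30 + 25\right) + 0}{-1876} = \left(-5 + 0\right) \left(- \frac{1}{1876}\right) = \left(-5\right) \left(- \frac{1}{1876}\right) = \frac{5}{1876}$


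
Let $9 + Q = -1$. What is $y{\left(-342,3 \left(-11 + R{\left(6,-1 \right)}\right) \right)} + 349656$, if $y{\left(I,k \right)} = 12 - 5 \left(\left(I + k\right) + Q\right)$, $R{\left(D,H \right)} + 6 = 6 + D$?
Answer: $351503$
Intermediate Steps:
$Q = -10$ ($Q = -9 - 1 = -10$)
$R{\left(D,H \right)} = D$ ($R{\left(D,H \right)} = -6 + \left(6 + D\right) = D$)
$y{\left(I,k \right)} = 62 - 5 I - 5 k$ ($y{\left(I,k \right)} = 12 - 5 \left(\left(I + k\right) - 10\right) = 12 - 5 \left(-10 + I + k\right) = 12 - \left(-50 + 5 I + 5 k\right) = 62 - 5 I - 5 k$)
$y{\left(-342,3 \left(-11 + R{\left(6,-1 \right)}\right) \right)} + 349656 = \left(62 - -1710 - 5 \cdot 3 \left(-11 + 6\right)\right) + 349656 = \left(62 + 1710 - 5 \cdot 3 \left(-5\right)\right) + 349656 = \left(62 + 1710 - -75\right) + 349656 = \left(62 + 1710 + 75\right) + 349656 = 1847 + 349656 = 351503$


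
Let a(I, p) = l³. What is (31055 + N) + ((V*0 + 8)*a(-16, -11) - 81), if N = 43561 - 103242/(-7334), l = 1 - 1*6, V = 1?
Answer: 269704466/3667 ≈ 73549.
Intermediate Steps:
l = -5 (l = 1 - 6 = -5)
a(I, p) = -125 (a(I, p) = (-5)³ = -125)
N = 159789808/3667 (N = 43561 - 103242*(-1/7334) = 43561 + 51621/3667 = 159789808/3667 ≈ 43575.)
(31055 + N) + ((V*0 + 8)*a(-16, -11) - 81) = (31055 + 159789808/3667) + ((1*0 + 8)*(-125) - 81) = 273668493/3667 + ((0 + 8)*(-125) - 81) = 273668493/3667 + (8*(-125) - 81) = 273668493/3667 + (-1000 - 81) = 273668493/3667 - 1081 = 269704466/3667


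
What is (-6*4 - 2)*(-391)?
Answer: 10166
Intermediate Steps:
(-6*4 - 2)*(-391) = (-3*8 - 2)*(-391) = (-24 - 2)*(-391) = -26*(-391) = 10166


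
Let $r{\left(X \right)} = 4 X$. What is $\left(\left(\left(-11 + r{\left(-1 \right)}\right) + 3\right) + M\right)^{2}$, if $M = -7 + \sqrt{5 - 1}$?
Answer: $289$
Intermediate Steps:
$M = -5$ ($M = -7 + \sqrt{4} = -7 + 2 = -5$)
$\left(\left(\left(-11 + r{\left(-1 \right)}\right) + 3\right) + M\right)^{2} = \left(\left(\left(-11 + 4 \left(-1\right)\right) + 3\right) - 5\right)^{2} = \left(\left(\left(-11 - 4\right) + 3\right) - 5\right)^{2} = \left(\left(-15 + 3\right) - 5\right)^{2} = \left(-12 - 5\right)^{2} = \left(-17\right)^{2} = 289$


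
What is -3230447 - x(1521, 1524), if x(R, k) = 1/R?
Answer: -4913509888/1521 ≈ -3.2304e+6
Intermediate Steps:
-3230447 - x(1521, 1524) = -3230447 - 1/1521 = -4913509888/1521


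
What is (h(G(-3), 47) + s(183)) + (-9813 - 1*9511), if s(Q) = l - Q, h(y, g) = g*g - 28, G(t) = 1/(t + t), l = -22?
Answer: -17348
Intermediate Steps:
G(t) = 1/(2*t)
h(y, g) = -28 + g² (h(y, g) = g² - 28 = -28 + g²)
s(Q) = -22 - Q
(h(G(-3), 47) + s(183)) + (-9813 - 1*9511) = ((-28 + 47²) + (-22 - 1*183)) + (-9813 - 1*9511) = ((-28 + 2209) + (-22 - 183)) + (-9813 - 9511) = (2181 - 205) - 19324 = 1976 - 19324 = -17348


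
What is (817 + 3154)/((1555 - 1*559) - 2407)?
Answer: -3971/1411 ≈ -2.8143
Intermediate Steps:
(817 + 3154)/((1555 - 1*559) - 2407) = 3971/((1555 - 559) - 2407) = 3971/(996 - 2407) = 3971/(-1411) = 3971*(-1/1411) = -3971/1411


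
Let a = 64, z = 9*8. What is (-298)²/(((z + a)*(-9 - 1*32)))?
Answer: -22201/1394 ≈ -15.926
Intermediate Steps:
z = 72
(-298)²/(((z + a)*(-9 - 1*32))) = (-298)²/(((72 + 64)*(-9 - 1*32))) = 88804/((136*(-9 - 32))) = 88804/((136*(-41))) = 88804/(-5576) = 88804*(-1/5576) = -22201/1394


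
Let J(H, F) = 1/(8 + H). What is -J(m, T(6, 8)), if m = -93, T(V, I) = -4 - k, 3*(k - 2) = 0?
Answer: 1/85 ≈ 0.011765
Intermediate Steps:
k = 2 (k = 2 + (1/3)*0 = 2 + 0 = 2)
T(V, I) = -6 (T(V, I) = -4 - 1*2 = -4 - 2 = -6)
-J(m, T(6, 8)) = -1/(8 - 93) = -1/(-85) = -1*(-1/85) = 1/85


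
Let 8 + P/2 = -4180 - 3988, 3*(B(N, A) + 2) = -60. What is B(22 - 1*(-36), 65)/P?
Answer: 11/8176 ≈ 0.0013454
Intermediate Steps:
B(N, A) = -22 (B(N, A) = -2 + (⅓)*(-60) = -2 - 20 = -22)
P = -16352 (P = -16 + 2*(-4180 - 3988) = -16 + 2*(-8168) = -16 - 16336 = -16352)
B(22 - 1*(-36), 65)/P = -22/(-16352) = -22*(-1/16352) = 11/8176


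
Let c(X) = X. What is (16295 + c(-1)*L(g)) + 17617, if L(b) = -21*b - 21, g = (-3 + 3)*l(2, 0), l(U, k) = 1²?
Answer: 33933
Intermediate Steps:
l(U, k) = 1
g = 0 (g = (-3 + 3)*1 = 0*1 = 0)
L(b) = -21 - 21*b
(16295 + c(-1)*L(g)) + 17617 = (16295 - (-21 - 21*0)) + 17617 = (16295 - (-21 + 0)) + 17617 = (16295 - 1*(-21)) + 17617 = (16295 + 21) + 17617 = 16316 + 17617 = 33933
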